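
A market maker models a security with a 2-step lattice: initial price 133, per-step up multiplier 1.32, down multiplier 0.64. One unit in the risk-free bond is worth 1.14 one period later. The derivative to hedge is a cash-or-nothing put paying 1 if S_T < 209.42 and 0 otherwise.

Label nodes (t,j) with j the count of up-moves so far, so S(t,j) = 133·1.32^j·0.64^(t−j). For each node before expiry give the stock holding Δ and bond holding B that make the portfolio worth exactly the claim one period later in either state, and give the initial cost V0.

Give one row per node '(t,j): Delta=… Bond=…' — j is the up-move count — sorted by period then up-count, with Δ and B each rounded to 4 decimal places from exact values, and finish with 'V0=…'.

(0,0): Delta=-0.0071 Bond=1.3020
(1,0): Delta=0.0000 Bond=0.8772
(1,1): Delta=-0.0084 Bond=1.7028
V0=0.3534

Under the risk-neutral measure, an up-move has probability p* = (R−d)/(u−d) = 0.7353 and values discount at R = 1.14.
At expiry t=2: V(2,0)=1.0000, V(2,1)=1.0000, V(2,2)=0.0000
(1,0): S=85.1200. Δ = (V_up−V_dn)/(S_up−S_dn) = (1.0000−1.0000)/(112.3584−54.4768) = 0.0000. V = [p*·1.0000 + (1−p*)·1.0000]/1.14 = 0.8772. B = V − Δ·S = 0.8772.
(1,1): S=175.5600. Δ = (V_up−V_dn)/(S_up−S_dn) = (0.0000−1.0000)/(231.7392−112.3584) = -0.0084. V = [p*·0.0000 + (1−p*)·1.0000]/1.14 = 0.2322. B = V − Δ·S = 1.7028.
(0,0): S=133.0000. Δ = (V_up−V_dn)/(S_up−S_dn) = (0.2322−0.8772)/(175.5600−85.1200) = -0.0071. V = [p*·0.2322 + (1−p*)·0.8772]/1.14 = 0.3534. B = V − Δ·S = 1.3020.
Check: Δ(0,0)·S0 + B(0,0) = 0.3534 = V0.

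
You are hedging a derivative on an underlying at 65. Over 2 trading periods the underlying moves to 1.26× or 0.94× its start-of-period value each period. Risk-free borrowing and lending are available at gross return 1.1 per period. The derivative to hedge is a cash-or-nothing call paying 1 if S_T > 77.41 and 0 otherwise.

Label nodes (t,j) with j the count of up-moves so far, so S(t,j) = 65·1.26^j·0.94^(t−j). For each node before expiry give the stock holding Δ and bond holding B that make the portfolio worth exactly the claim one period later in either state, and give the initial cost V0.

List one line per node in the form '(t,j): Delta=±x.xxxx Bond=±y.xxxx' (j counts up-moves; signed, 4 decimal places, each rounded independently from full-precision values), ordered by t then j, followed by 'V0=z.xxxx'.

(0,0): Delta=0.0219 Bond=-1.2138
(1,0): Delta=0.0000 Bond=0.0000
(1,1): Delta=0.0382 Bond=-2.6705
V0=0.2066

Under the risk-neutral measure, an up-move has probability p* = (R−d)/(u−d) = 0.5000 and values discount at R = 1.1.
Terminal values V(2,·): V(2,0)=0.0000, V(2,1)=0.0000, V(2,2)=1.0000
(1,0): S=61.1000. Δ = (V_up−V_dn)/(S_up−S_dn) = (0.0000−0.0000)/(76.9860−57.4340) = 0.0000. V = [p*·0.0000 + (1−p*)·0.0000]/1.1 = 0.0000. B = V − Δ·S = 0.0000.
(1,1): S=81.9000. Δ = (V_up−V_dn)/(S_up−S_dn) = (1.0000−0.0000)/(103.1940−76.9860) = 0.0382. V = [p*·1.0000 + (1−p*)·0.0000]/1.1 = 0.4545. B = V − Δ·S = -2.6705.
(0,0): S=65.0000. Δ = (V_up−V_dn)/(S_up−S_dn) = (0.4545−0.0000)/(81.9000−61.1000) = 0.0219. V = [p*·0.4545 + (1−p*)·0.0000]/1.1 = 0.2066. B = V − Δ·S = -1.2138.
Check: Δ(0,0)·S0 + B(0,0) = 0.2066 = V0.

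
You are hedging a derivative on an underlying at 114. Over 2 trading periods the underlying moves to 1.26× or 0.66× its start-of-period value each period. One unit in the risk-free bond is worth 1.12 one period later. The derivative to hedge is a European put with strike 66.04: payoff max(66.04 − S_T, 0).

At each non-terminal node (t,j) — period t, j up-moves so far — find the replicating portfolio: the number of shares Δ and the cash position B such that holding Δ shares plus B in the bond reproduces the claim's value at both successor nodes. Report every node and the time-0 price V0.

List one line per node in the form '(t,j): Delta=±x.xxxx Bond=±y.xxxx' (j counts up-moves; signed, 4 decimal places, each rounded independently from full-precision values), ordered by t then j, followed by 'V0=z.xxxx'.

The replicating-portfolio and risk-neutral prices coincide; use p* = (1.12−0.66)/(1.26−0.66) = 0.7667 for the latter.
Payoff layer (t=2): V(2,0)=16.3816, V(2,1)=0.0000, V(2,2)=0.0000
Node (1,0) S=75.2400: V=(p*·0.0000+(1−p*)·16.3816)/1.12=3.4128; Δ=(0.0000−16.3816)/(94.8024−49.6584)=-0.3629; B=V−Δ·S=30.7155
Node (1,1) S=143.6400: V=(p*·0.0000+(1−p*)·0.0000)/1.12=0.0000; Δ=(0.0000−0.0000)/(180.9864−94.8024)=0.0000; B=V−Δ·S=0.0000
Node (0,0) S=114.0000: V=(p*·0.0000+(1−p*)·3.4128)/1.12=0.7110; Δ=(0.0000−3.4128)/(143.6400−75.2400)=-0.0499; B=V−Δ·S=6.3991
Root portfolio cost Δ·114+B reproduces V0=0.7110.

(0,0): Delta=-0.0499 Bond=6.3991
(1,0): Delta=-0.3629 Bond=30.7155
(1,1): Delta=0.0000 Bond=0.0000
V0=0.7110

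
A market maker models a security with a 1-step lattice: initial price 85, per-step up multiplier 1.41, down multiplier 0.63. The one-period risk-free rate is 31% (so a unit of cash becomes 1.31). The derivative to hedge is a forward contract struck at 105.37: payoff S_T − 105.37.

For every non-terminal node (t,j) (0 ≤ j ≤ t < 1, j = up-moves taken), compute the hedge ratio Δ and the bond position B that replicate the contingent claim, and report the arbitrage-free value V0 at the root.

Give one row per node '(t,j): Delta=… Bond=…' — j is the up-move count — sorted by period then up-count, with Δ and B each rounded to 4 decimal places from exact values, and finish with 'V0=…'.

(0,0): Delta=1.0000 Bond=-80.4351
V0=4.5649

The replicating-portfolio and risk-neutral prices coincide; use p* = (1.31−0.63)/(1.41−0.63) = 0.8718 for the latter.
Terminal payoffs: V(1,0)=-51.8200, V(1,1)=14.4800
Node (0,0) S=85.0000: V=(p*·14.4800+(1−p*)·-51.8200)/1.31=4.5649; Δ=(14.4800−-51.8200)/(119.8500−53.5500)=1.0000; B=V−Δ·S=-80.4351
The time-0 hedge costs 4.5649, which is the no-arbitrage price.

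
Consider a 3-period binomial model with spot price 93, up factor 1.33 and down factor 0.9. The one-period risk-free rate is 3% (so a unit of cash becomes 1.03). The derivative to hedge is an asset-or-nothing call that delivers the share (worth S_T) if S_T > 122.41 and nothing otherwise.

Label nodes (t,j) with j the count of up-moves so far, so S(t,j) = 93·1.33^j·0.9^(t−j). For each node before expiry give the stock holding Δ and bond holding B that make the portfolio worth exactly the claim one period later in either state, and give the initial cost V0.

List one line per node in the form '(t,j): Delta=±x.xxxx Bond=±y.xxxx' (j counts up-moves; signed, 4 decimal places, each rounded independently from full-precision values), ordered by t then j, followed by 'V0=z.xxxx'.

The replicating-portfolio and risk-neutral prices coincide; use p* = (1.03−0.9)/(1.33−0.9) = 0.3023 for the latter.
Payoff layer (t=3): V(3,0)=0.0000, V(3,1)=0.0000, V(3,2)=148.0569, V(3,3)=218.7952
(2,0): S=75.3300. Δ = (V_up−V_dn)/(S_up−S_dn) = (0.0000−0.0000)/(100.1889−67.7970) = 0.0000. V = [p*·0.0000 + (1−p*)·0.0000]/1.03 = 0.0000. B = V − Δ·S = 0.0000.
(2,1): S=111.3210. Δ = (V_up−V_dn)/(S_up−S_dn) = (148.0569−0.0000)/(148.0569−100.1889) = 3.0930. V = [p*·148.0569 + (1−p*)·0.0000]/1.03 = 43.4577. B = V − Δ·S = -300.8608.
(2,2): S=164.5077. Δ = (V_up−V_dn)/(S_up−S_dn) = (218.7952−148.0569)/(218.7952−148.0569) = 1.0000. V = [p*·218.7952 + (1−p*)·148.0569]/1.03 = 164.5077. B = V − Δ·S = 0.0000.
(1,0): S=83.7000. Δ = (V_up−V_dn)/(S_up−S_dn) = (43.4577−0.0000)/(111.3210−75.3300) = 1.2075. V = [p*·43.4577 + (1−p*)·0.0000]/1.03 = 12.7557. B = V − Δ·S = -88.3086.
(1,1): S=123.6900. Δ = (V_up−V_dn)/(S_up−S_dn) = (164.5077−43.4577)/(164.5077−111.3210) = 2.2759. V = [p*·164.5077 + (1−p*)·43.4577]/1.03 = 77.7225. B = V − Δ·S = -203.7892.
(0,0): S=93.0000. Δ = (V_up−V_dn)/(S_up−S_dn) = (77.7225−12.7557)/(123.6900−83.7000) = 1.6246. V = [p*·77.7225 + (1−p*)·12.7557]/1.03 = 31.4532. B = V − Δ·S = -119.6324.
Self-financing check: at every node Δ·S+B equals the discounted successor values.

(0,0): Delta=1.6246 Bond=-119.6324
(1,0): Delta=1.2075 Bond=-88.3086
(1,1): Delta=2.2759 Bond=-203.7892
(2,0): Delta=0.0000 Bond=0.0000
(2,1): Delta=3.0930 Bond=-300.8608
(2,2): Delta=1.0000 Bond=0.0000
V0=31.4532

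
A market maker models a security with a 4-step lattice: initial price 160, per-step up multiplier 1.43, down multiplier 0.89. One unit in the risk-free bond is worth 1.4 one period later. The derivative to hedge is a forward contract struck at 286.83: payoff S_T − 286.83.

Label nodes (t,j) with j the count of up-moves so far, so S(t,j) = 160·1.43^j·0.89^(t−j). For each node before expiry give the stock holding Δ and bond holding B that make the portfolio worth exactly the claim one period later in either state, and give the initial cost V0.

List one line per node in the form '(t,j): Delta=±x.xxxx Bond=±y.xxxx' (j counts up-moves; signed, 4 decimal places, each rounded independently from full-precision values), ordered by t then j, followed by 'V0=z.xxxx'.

(0,0): Delta=1.0000 Bond=-74.6642
(1,0): Delta=1.0000 Bond=-104.5299
(1,1): Delta=1.0000 Bond=-104.5299
(2,0): Delta=1.0000 Bond=-146.3418
(2,1): Delta=1.0000 Bond=-146.3418
(2,2): Delta=1.0000 Bond=-146.3418
(3,0): Delta=1.0000 Bond=-204.8786
(3,1): Delta=1.0000 Bond=-204.8786
(3,2): Delta=1.0000 Bond=-204.8786
(3,3): Delta=1.0000 Bond=-204.8786
V0=85.3358

Since d<R<u, set p* = (R−d)/(u−d) = 0.9444; price each node as the discounted p*-expectation of its children.
At expiry t=4: V(4,0)=-186.4424, V(4,1)=-125.5331, V(4,2)=-27.6676, V(4,3)=129.5771, V(4,4)=382.2286
  t=3,j=0: stock 112.7950 → up 161.2969 (V=-125.5331), down 100.3876 (V=-186.4424). Price -92.0835; hedge Δ=1.0000, bond B=-204.8786.
  t=3,j=1: stock 181.2325 → up 259.1624 (V=-27.6676), down 161.2969 (V=-125.5331). Price -23.6461; hedge Δ=1.0000, bond B=-204.8786.
  t=3,j=2: stock 291.1938 → up 416.4071 (V=129.5771), down 259.1624 (V=-27.6676). Price 86.3152; hedge Δ=1.0000, bond B=-204.8786.
  t=3,j=3: stock 467.8731 → up 669.0586 (V=382.2286), down 416.4071 (V=129.5771). Price 262.9945; hedge Δ=1.0000, bond B=-204.8786.
  t=2,j=0: stock 126.7360 → up 181.2325 (V=-23.6461), down 112.7950 (V=-92.0835). Price -19.6058; hedge Δ=1.0000, bond B=-146.3418.
  t=2,j=1: stock 203.6320 → up 291.1938 (V=86.3152), down 181.2325 (V=-23.6461). Price 57.2902; hedge Δ=1.0000, bond B=-146.3418.
  t=2,j=2: stock 327.1840 → up 467.8731 (V=262.9945), down 291.1938 (V=86.3152). Price 180.8422; hedge Δ=1.0000, bond B=-146.3418.
  t=1,j=0: stock 142.4000 → up 203.6320 (V=57.2902), down 126.7360 (V=-19.6058). Price 37.8701; hedge Δ=1.0000, bond B=-104.5299.
  t=1,j=1: stock 228.8000 → up 327.1840 (V=180.8422), down 203.6320 (V=57.2902). Price 124.2701; hedge Δ=1.0000, bond B=-104.5299.
  t=0,j=0: stock 160.0000 → up 228.8000 (V=124.2701), down 142.4000 (V=37.8701). Price 85.3358; hedge Δ=1.0000, bond B=-74.6642.
The time-0 hedge costs 85.3358, which is the no-arbitrage price.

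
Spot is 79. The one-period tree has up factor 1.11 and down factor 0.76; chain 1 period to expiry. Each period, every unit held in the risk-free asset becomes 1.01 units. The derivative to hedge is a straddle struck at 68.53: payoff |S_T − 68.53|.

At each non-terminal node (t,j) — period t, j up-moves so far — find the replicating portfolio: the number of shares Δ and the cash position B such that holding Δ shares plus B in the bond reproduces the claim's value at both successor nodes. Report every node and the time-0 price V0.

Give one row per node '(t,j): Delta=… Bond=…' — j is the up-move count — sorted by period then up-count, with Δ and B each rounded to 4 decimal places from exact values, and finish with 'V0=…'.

(0,0): Delta=0.3859 Bond=-14.5338
V0=15.9519

Since d<R<u, set p* = (R−d)/(u−d) = 0.7143; price each node as the discounted p*-expectation of its children.
Terminal values V(1,·): V(1,0)=8.4900, V(1,1)=19.1600
(0,0): S=79.0000. Δ = (V_up−V_dn)/(S_up−S_dn) = (19.1600−8.4900)/(87.6900−60.0400) = 0.3859. V = [p*·19.1600 + (1−p*)·8.4900]/1.01 = 15.9519. B = V − Δ·S = -14.5338.
Root portfolio cost Δ·79+B reproduces V0=15.9519.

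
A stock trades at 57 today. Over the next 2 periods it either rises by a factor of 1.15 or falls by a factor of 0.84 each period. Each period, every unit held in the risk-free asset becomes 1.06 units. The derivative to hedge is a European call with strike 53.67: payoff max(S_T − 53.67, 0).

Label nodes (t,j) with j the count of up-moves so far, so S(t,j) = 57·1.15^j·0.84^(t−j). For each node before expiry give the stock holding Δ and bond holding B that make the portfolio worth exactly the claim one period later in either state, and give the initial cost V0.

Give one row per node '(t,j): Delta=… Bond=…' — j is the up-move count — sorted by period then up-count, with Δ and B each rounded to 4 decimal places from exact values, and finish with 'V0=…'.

(0,0): Delta=0.7915 Bond=-34.8731
(1,0): Delta=0.0938 Bond=-3.5584
(1,1): Delta=1.0000 Bond=-50.6321
V0=10.2429

Under the risk-neutral measure, an up-move has probability p* = (R−d)/(u−d) = 0.7097 and values discount at R = 1.06.
Payoff layer (t=2): V(2,0)=0.0000, V(2,1)=1.3920, V(2,2)=21.7125
(1,0): S=47.8800. Δ = (V_up−V_dn)/(S_up−S_dn) = (1.3920−0.0000)/(55.0620−40.2192) = 0.0938. V = [p*·1.3920 + (1−p*)·0.0000]/1.06 = 0.9320. B = V − Δ·S = -3.5584.
(1,1): S=65.5500. Δ = (V_up−V_dn)/(S_up−S_dn) = (21.7125−1.3920)/(75.3825−55.0620) = 1.0000. V = [p*·21.7125 + (1−p*)·1.3920]/1.06 = 14.9179. B = V − Δ·S = -50.6321.
(0,0): S=57.0000. Δ = (V_up−V_dn)/(S_up−S_dn) = (14.9179−0.9320)/(65.5500−47.8800) = 0.7915. V = [p*·14.9179 + (1−p*)·0.9320]/1.06 = 10.2429. B = V − Δ·S = -34.8731.
Root portfolio cost Δ·57+B reproduces V0=10.2429.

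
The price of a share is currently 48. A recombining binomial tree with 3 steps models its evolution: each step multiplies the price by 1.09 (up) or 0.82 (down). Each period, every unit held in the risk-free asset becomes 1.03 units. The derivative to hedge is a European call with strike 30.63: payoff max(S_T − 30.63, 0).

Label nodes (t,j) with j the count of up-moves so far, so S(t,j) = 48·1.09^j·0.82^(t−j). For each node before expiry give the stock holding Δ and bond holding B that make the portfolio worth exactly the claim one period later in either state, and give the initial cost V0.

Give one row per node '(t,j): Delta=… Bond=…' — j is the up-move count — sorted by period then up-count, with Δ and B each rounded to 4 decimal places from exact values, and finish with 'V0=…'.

The replicating-portfolio and risk-neutral prices coincide; use p* = (1.03−0.82)/(1.09−0.82) = 0.7778 for the latter.
Payoff layer (t=3): V(3,0)=0.0000, V(3,1)=4.5500, V(3,2)=16.1336, V(3,3)=31.5314
(2,0): S=32.2752. Δ = (V_up−V_dn)/(S_up−S_dn) = (4.5500−0.0000)/(35.1800−26.4657) = 0.5221. V = [p*·4.5500 + (1−p*)·0.0000]/1.03 = 3.4358. B = V − Δ·S = -13.4159.
(2,1): S=42.9024. Δ = (V_up−V_dn)/(S_up−S_dn) = (16.1336−4.5500)/(46.7636−35.1800) = 1.0000. V = [p*·16.1336 + (1−p*)·4.5500]/1.03 = 13.1645. B = V − Δ·S = -29.7379.
(2,2): S=57.0288. Δ = (V_up−V_dn)/(S_up−S_dn) = (31.5314−16.1336)/(62.1614−46.7636) = 1.0000. V = [p*·31.5314 + (1−p*)·16.1336]/1.03 = 27.2909. B = V − Δ·S = -29.7379.
(1,0): S=39.3600. Δ = (V_up−V_dn)/(S_up−S_dn) = (13.1645−3.4358)/(42.9024−32.2752) = 0.9155. V = [p*·13.1645 + (1−p*)·3.4358]/1.03 = 10.6821. B = V − Δ·S = -25.3503.
(1,1): S=52.3200. Δ = (V_up−V_dn)/(S_up−S_dn) = (27.2909−13.1645)/(57.0288−42.9024) = 1.0000. V = [p*·27.2909 + (1−p*)·13.1645]/1.03 = 23.4483. B = V − Δ·S = -28.8717.
(0,0): S=48.0000. Δ = (V_up−V_dn)/(S_up−S_dn) = (23.4483−10.6821)/(52.3200−39.3600) = 0.9850. V = [p*·23.4483 + (1−p*)·10.6821]/1.03 = 20.0110. B = V − Δ·S = -27.2710.
Each (Δ,B) replicates both successor values, so the strategy is self-financing and V0 is arbitrage-free.

(0,0): Delta=0.9850 Bond=-27.2710
(1,0): Delta=0.9155 Bond=-25.3503
(1,1): Delta=1.0000 Bond=-28.8717
(2,0): Delta=0.5221 Bond=-13.4159
(2,1): Delta=1.0000 Bond=-29.7379
(2,2): Delta=1.0000 Bond=-29.7379
V0=20.0110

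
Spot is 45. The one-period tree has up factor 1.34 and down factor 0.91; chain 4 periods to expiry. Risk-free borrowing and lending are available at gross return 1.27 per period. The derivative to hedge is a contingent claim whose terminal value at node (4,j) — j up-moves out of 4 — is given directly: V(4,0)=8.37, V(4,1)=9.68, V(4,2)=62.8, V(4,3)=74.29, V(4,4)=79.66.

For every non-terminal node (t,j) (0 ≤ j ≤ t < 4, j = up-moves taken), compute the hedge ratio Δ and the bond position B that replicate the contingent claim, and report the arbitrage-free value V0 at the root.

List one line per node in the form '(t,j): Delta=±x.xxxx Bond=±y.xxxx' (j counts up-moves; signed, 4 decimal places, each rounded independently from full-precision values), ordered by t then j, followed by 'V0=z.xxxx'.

No-arbitrage ⇒ martingale measure with p* = (R−d)/(u−d) = 0.8372.
Payoff layer (t=4): V(4,0)=8.3700, V(4,1)=9.6800, V(4,2)=62.8000, V(4,3)=74.2900, V(4,4)=79.6600
(3,0): S=33.9107. Δ = (V_up−V_dn)/(S_up−S_dn) = (9.6800−8.3700)/(45.4403−30.8587) = 0.0898. V = [p*·9.6800 + (1−p*)·8.3700]/1.27 = 7.4541. B = V − Δ·S = 4.4076.
(3,1): S=49.9344. Δ = (V_up−V_dn)/(S_up−S_dn) = (62.8000−9.6800)/(66.9121−45.4403) = 2.4739. V = [p*·62.8000 + (1−p*)·9.6800]/1.27 = 42.6398. B = V − Δ·S = -80.8951.
(3,2): S=73.5298. Δ = (V_up−V_dn)/(S_up−S_dn) = (74.2900−62.8000)/(98.5300−66.9121) = 0.3634. V = [p*·74.2900 + (1−p*)·62.8000]/1.27 = 57.0233. B = V − Δ·S = 30.3023.
(3,3): S=108.2747. Δ = (V_up−V_dn)/(S_up−S_dn) = (79.6600−74.2900)/(145.0881−98.5300) = 0.1153. V = [p*·79.6600 + (1−p*)·74.2900]/1.27 = 62.0361. B = V − Δ·S = 49.5477.
(2,0): S=37.2645. Δ = (V_up−V_dn)/(S_up−S_dn) = (42.6398−7.4541)/(49.9344−33.9107) = 2.1958. V = [p*·42.6398 + (1−p*)·7.4541]/1.27 = 29.0645. B = V − Δ·S = -52.7627.
(2,1): S=54.8730. Δ = (V_up−V_dn)/(S_up−S_dn) = (57.0233−42.6398)/(73.5298−49.9344) = 0.6096. V = [p*·57.0233 + (1−p*)·42.6398]/1.27 = 43.0565. B = V − Δ·S = 9.6066.
(2,2): S=80.8020. Δ = (V_up−V_dn)/(S_up−S_dn) = (62.0361−57.0233)/(108.2747−73.5298) = 0.1443. V = [p*·62.0361 + (1−p*)·57.0233]/1.27 = 48.2048. B = V − Δ·S = 36.5470.
(1,0): S=40.9500. Δ = (V_up−V_dn)/(S_up−S_dn) = (43.0565−29.0645)/(54.8730−37.2645) = 0.7946. V = [p*·43.0565 + (1−p*)·29.0645]/1.27 = 32.1092. B = V − Δ·S = -0.4303.
(1,1): S=60.3000. Δ = (V_up−V_dn)/(S_up−S_dn) = (48.2048−43.0565)/(80.8020−54.8730) = 0.1986. V = [p*·48.2048 + (1−p*)·43.0565]/1.27 = 37.2966. B = V − Δ·S = 25.3239.
(0,0): S=45.0000. Δ = (V_up−V_dn)/(S_up−S_dn) = (37.2966−32.1092)/(60.3000−40.9500) = 0.2681. V = [p*·37.2966 + (1−p*)·32.1092]/1.27 = 28.7025. B = V − Δ·S = 16.6389.
Check: Δ(0,0)·S0 + B(0,0) = 28.7025 = V0.

(0,0): Delta=0.2681 Bond=16.6389
(1,0): Delta=0.7946 Bond=-0.4303
(1,1): Delta=0.1986 Bond=25.3239
(2,0): Delta=2.1958 Bond=-52.7627
(2,1): Delta=0.6096 Bond=9.6066
(2,2): Delta=0.1443 Bond=36.5470
(3,0): Delta=0.0898 Bond=4.4076
(3,1): Delta=2.4739 Bond=-80.8951
(3,2): Delta=0.3634 Bond=30.3023
(3,3): Delta=0.1153 Bond=49.5477
V0=28.7025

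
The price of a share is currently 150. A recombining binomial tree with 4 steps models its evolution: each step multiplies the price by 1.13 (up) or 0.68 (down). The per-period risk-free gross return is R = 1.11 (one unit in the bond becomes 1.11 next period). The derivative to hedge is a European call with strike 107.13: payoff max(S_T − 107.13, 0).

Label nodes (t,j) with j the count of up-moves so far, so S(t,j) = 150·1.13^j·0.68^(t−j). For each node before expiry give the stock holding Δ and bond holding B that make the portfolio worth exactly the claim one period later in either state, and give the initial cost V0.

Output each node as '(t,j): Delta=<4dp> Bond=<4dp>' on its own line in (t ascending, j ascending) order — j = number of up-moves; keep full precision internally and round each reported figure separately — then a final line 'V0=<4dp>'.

(0,0): Delta=0.9733 Bond=-66.4255
(1,0): Delta=0.6466 Bond=-40.4011
(1,1): Delta=0.9825 Bond=-75.2826
(2,0): Delta=0.0000 Bond=0.0000
(2,1): Delta=0.6647 Bond=-46.9310
(2,2): Delta=0.9914 Bond=-85.2675
(3,0): Delta=0.0000 Bond=0.0000
(3,1): Delta=0.0000 Bond=0.0000
(3,2): Delta=0.6833 Bond=-54.5164
(3,3): Delta=1.0000 Bond=-96.5135
V0=79.5746

No-arbitrage ⇒ martingale measure with p* = (R−d)/(u−d) = 0.9556.
At expiry t=4: V(4,0)=0.0000, V(4,1)=0.0000, V(4,2)=0.0000, V(4,3)=40.0455, V(4,4)=137.4410
(3,0): S=47.1648. Δ = (V_up−V_dn)/(S_up−S_dn) = (0.0000−0.0000)/(53.2962−32.0721) = 0.0000. V = [p*·0.0000 + (1−p*)·0.0000]/1.11 = 0.0000. B = V − Δ·S = 0.0000.
(3,1): S=78.3768. Δ = (V_up−V_dn)/(S_up−S_dn) = (0.0000−0.0000)/(88.5658−53.2962) = 0.0000. V = [p*·0.0000 + (1−p*)·0.0000]/1.11 = 0.0000. B = V − Δ·S = 0.0000.
(3,2): S=130.2438. Δ = (V_up−V_dn)/(S_up−S_dn) = (40.0455−0.0000)/(147.1755−88.5658) = 0.6833. V = [p*·40.0455 + (1−p*)·0.0000]/1.11 = 34.4736. B = V − Δ·S = -54.5164.
(3,3): S=216.4345. Δ = (V_up−V_dn)/(S_up−S_dn) = (137.4410−40.0455)/(244.5710−147.1755) = 1.0000. V = [p*·137.4410 + (1−p*)·40.0455]/1.11 = 119.9210. B = V − Δ·S = -96.5135.
(2,0): S=69.3600. Δ = (V_up−V_dn)/(S_up−S_dn) = (0.0000−0.0000)/(78.3768−47.1648) = 0.0000. V = [p*·0.0000 + (1−p*)·0.0000]/1.11 = 0.0000. B = V − Δ·S = 0.0000.
(2,1): S=115.2600. Δ = (V_up−V_dn)/(S_up−S_dn) = (34.4736−0.0000)/(130.2438−78.3768) = 0.6647. V = [p*·34.4736 + (1−p*)·0.0000]/1.11 = 29.6770. B = V − Δ·S = -46.9310.
(2,2): S=191.5350. Δ = (V_up−V_dn)/(S_up−S_dn) = (119.9210−34.4736)/(216.4345−130.2438) = 0.9914. V = [p*·119.9210 + (1−p*)·34.4736]/1.11 = 104.6157. B = V − Δ·S = -85.2675.
(1,0): S=102.0000. Δ = (V_up−V_dn)/(S_up−S_dn) = (29.6770−0.0000)/(115.2600−69.3600) = 0.6466. V = [p*·29.6770 + (1−p*)·0.0000]/1.11 = 25.5477. B = V − Δ·S = -40.4011.
(1,1): S=169.5000. Δ = (V_up−V_dn)/(S_up−S_dn) = (104.6157−29.6770)/(191.5350−115.2600) = 0.9825. V = [p*·104.6157 + (1−p*)·29.6770]/1.11 = 91.2478. B = V − Δ·S = -75.2826.
(0,0): S=150.0000. Δ = (V_up−V_dn)/(S_up−S_dn) = (91.2478−25.5477)/(169.5000−102.0000) = 0.9733. V = [p*·91.2478 + (1−p*)·25.5477]/1.11 = 79.5746. B = V − Δ·S = -66.4255.
The time-0 hedge costs 79.5746, which is the no-arbitrage price.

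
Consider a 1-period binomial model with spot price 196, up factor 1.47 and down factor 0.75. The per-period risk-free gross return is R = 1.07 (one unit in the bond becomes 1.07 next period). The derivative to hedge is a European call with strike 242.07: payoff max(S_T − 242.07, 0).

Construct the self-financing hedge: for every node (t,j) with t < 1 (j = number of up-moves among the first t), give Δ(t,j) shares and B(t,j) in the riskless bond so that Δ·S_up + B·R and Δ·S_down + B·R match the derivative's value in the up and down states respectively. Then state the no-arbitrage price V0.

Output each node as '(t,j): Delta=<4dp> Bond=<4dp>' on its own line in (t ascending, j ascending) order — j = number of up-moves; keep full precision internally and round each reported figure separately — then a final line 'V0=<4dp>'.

(0,0): Delta=0.3263 Bond=-44.8306
V0=19.1277

Under the risk-neutral measure, an up-move has probability p* = (R−d)/(u−d) = 0.4444 and values discount at R = 1.07.
Terminal payoffs: V(1,0)=0.0000, V(1,1)=46.0500
(0,0): S=196.0000. Δ = (V_up−V_dn)/(S_up−S_dn) = (46.0500−0.0000)/(288.1200−147.0000) = 0.3263. V = [p*·46.0500 + (1−p*)·0.0000]/1.07 = 19.1277. B = V − Δ·S = -44.8306.
Each (Δ,B) replicates both successor values, so the strategy is self-financing and V0 is arbitrage-free.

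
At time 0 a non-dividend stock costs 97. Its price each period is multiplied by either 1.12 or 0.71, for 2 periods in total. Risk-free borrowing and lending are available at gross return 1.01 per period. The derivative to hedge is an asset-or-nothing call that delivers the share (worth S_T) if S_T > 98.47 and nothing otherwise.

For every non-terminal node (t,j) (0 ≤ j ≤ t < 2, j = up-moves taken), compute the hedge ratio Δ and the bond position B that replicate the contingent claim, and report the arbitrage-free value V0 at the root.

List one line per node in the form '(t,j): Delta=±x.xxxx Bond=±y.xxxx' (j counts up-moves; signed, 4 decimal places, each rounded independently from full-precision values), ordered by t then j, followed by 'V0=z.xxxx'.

Since d<R<u, set p* = (R−d)/(u−d) = 0.7317; price each node as the discounted p*-expectation of its children.
Terminal values V(2,·): V(2,0)=0.0000, V(2,1)=0.0000, V(2,2)=121.6768
(1,0): S=68.8700. Δ = (V_up−V_dn)/(S_up−S_dn) = (0.0000−0.0000)/(77.1344−48.8977) = 0.0000. V = [p*·0.0000 + (1−p*)·0.0000]/1.01 = 0.0000. B = V − Δ·S = 0.0000.
(1,1): S=108.6400. Δ = (V_up−V_dn)/(S_up−S_dn) = (121.6768−0.0000)/(121.6768−77.1344) = 2.7317. V = [p*·121.6768 + (1−p*)·0.0000]/1.01 = 88.1503. B = V − Δ·S = -208.6224.
(0,0): S=97.0000. Δ = (V_up−V_dn)/(S_up−S_dn) = (88.1503−0.0000)/(108.6400−68.8700) = 2.2165. V = [p*·88.1503 + (1−p*)·0.0000]/1.01 = 63.8616. B = V − Δ·S = -151.1391.
Check: Δ(0,0)·S0 + B(0,0) = 63.8616 = V0.

(0,0): Delta=2.2165 Bond=-151.1391
(1,0): Delta=0.0000 Bond=0.0000
(1,1): Delta=2.7317 Bond=-208.6224
V0=63.8616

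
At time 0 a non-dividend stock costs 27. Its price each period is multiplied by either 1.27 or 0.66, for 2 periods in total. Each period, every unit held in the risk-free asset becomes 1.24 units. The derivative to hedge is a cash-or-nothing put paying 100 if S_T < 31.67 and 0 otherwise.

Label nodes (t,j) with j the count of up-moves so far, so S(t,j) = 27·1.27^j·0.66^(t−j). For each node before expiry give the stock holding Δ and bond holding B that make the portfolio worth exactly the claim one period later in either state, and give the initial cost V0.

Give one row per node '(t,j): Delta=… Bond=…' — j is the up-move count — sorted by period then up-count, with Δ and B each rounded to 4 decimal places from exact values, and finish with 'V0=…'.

(0,0): Delta=-4.6557 Bond=131.9430
(1,0): Delta=0.0000 Bond=80.6452
(1,1): Delta=-4.7808 Bond=167.9006
V0=6.2397

No-arbitrage ⇒ martingale measure with p* = (R−d)/(u−d) = 0.9508.
At expiry t=2: V(2,0)=100.0000, V(2,1)=100.0000, V(2,2)=0.0000
(1,0): S=17.8200. Δ = (V_up−V_dn)/(S_up−S_dn) = (100.0000−100.0000)/(22.6314−11.7612) = 0.0000. V = [p*·100.0000 + (1−p*)·100.0000]/1.24 = 80.6452. B = V − Δ·S = 80.6452.
(1,1): S=34.2900. Δ = (V_up−V_dn)/(S_up−S_dn) = (0.0000−100.0000)/(43.5483−22.6314) = -4.7808. V = [p*·0.0000 + (1−p*)·100.0000]/1.24 = 3.9662. B = V − Δ·S = 167.9006.
(0,0): S=27.0000. Δ = (V_up−V_dn)/(S_up−S_dn) = (3.9662−80.6452)/(34.2900−17.8200) = -4.6557. V = [p*·3.9662 + (1−p*)·80.6452]/1.24 = 6.2397. B = V − Δ·S = 131.9430.
Root portfolio cost Δ·27+B reproduces V0=6.2397.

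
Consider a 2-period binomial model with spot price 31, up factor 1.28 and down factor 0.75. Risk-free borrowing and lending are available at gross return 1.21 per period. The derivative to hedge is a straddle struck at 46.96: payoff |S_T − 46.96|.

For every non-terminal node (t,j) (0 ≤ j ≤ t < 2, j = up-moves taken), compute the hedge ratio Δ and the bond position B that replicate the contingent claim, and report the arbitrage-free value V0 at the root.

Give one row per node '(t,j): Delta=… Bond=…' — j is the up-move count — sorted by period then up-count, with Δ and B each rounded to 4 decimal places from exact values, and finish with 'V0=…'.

(0,0): Delta=-0.6655 Bond=25.6479
(1,0): Delta=-1.0000 Bond=38.8099
(1,1): Delta=-0.6357 Bond=29.8506
V0=5.0159

Under the risk-neutral measure, an up-move has probability p* = (R−d)/(u−d) = 0.8679 and values discount at R = 1.21.
Payoff layer (t=2): V(2,0)=29.5225, V(2,1)=17.2000, V(2,2)=3.8304
Node (1,0) S=23.2500: V=(p*·17.2000+(1−p*)·29.5225)/1.21=15.5599; Δ=(17.2000−29.5225)/(29.7600−17.4375)=-1.0000; B=V−Δ·S=38.8099
Node (1,1) S=39.6800: V=(p*·3.8304+(1−p*)·17.2000)/1.21=4.6250; Δ=(3.8304−17.2000)/(50.7904−29.7600)=-0.6357; B=V−Δ·S=29.8506
Node (0,0) S=31.0000: V=(p*·4.6250+(1−p*)·15.5599)/1.21=5.0159; Δ=(4.6250−15.5599)/(39.6800−23.2500)=-0.6655; B=V−Δ·S=25.6479
Root portfolio cost Δ·31+B reproduces V0=5.0159.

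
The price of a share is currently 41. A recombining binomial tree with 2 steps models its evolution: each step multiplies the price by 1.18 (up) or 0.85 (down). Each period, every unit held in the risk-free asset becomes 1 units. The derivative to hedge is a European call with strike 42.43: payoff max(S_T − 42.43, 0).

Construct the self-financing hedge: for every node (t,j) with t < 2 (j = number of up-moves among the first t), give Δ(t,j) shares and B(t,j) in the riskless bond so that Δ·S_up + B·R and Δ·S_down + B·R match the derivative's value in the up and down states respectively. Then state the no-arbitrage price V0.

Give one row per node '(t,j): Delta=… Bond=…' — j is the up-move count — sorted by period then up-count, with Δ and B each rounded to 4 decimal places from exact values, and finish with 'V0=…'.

No-arbitrage ⇒ martingale measure with p* = (R−d)/(u−d) = 0.4545.
Payoff layer (t=2): V(2,0)=0.0000, V(2,1)=0.0000, V(2,2)=14.6584
Node (1,0) S=34.8500: V=(p*·0.0000+(1−p*)·0.0000)/1=0.0000; Δ=(0.0000−0.0000)/(41.1230−29.6225)=0.0000; B=V−Δ·S=0.0000
Node (1,1) S=48.3800: V=(p*·14.6584+(1−p*)·0.0000)/1=6.6629; Δ=(14.6584−0.0000)/(57.0884−41.1230)=0.9181; B=V−Δ·S=-37.7565
Node (0,0) S=41.0000: V=(p*·6.6629+(1−p*)·0.0000)/1=3.0286; Δ=(6.6629−0.0000)/(48.3800−34.8500)=0.4925; B=V−Δ·S=-17.1620
The time-0 hedge costs 3.0286, which is the no-arbitrage price.

(0,0): Delta=0.4925 Bond=-17.1620
(1,0): Delta=0.0000 Bond=0.0000
(1,1): Delta=0.9181 Bond=-37.7565
V0=3.0286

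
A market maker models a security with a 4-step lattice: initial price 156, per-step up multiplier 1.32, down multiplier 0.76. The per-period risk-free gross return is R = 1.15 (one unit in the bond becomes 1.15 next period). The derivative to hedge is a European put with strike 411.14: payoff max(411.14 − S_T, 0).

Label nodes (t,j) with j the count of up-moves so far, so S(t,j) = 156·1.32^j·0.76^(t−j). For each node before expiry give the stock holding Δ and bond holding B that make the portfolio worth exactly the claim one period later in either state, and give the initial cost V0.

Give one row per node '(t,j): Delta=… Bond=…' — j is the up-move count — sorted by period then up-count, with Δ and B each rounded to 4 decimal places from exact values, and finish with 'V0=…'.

(0,0): Delta=-0.8412 Bond=218.6975
(1,0): Delta=-1.0000 Bond=270.3312
(1,1): Delta=-0.8013 Bond=243.2946
(2,0): Delta=-1.0000 Bond=310.8809
(2,1): Delta=-1.0000 Bond=310.8809
(2,2): Delta=-0.7515 Bond=266.2358
(3,0): Delta=-1.0000 Bond=357.5130
(3,1): Delta=-1.0000 Bond=357.5130
(3,2): Delta=-1.0000 Bond=357.5130
(3,3): Delta=-0.6891 Bond=283.7914
V0=87.4726

No-arbitrage ⇒ martingale measure with p* = (R−d)/(u−d) = 0.6964.
Payoff layer (t=4): V(4,0)=359.0950, V(4,1)=320.7461, V(4,2)=254.1400, V(4,3)=138.4558, V(4,4)=0.0000
  t=3,j=0: stock 68.4803 → up 90.3939 (V=320.7461), down 52.0450 (V=359.0950). Price 289.0328; hedge Δ=-1.0000, bond B=357.5130.
  t=3,j=1: stock 118.9394 → up 157.0000 (V=254.1400), down 90.3939 (V=320.7461). Price 238.5737; hedge Δ=-1.0000, bond B=357.5130.
  t=3,j=2: stock 206.5789 → up 272.6842 (V=138.4558), down 157.0000 (V=254.1400). Price 150.9341; hedge Δ=-1.0000, bond B=357.5130.
  t=3,j=3: stock 358.7950 → up 473.6094 (V=0.0000), down 272.6842 (V=138.4558). Price 36.5489; hedge Δ=-0.6891, bond B=283.7914.
  t=2,j=0: stock 90.1056 → up 118.9394 (V=238.5737), down 68.4803 (V=289.0328). Price 220.7753; hedge Δ=-1.0000, bond B=310.8809.
  t=2,j=1: stock 156.4992 → up 206.5789 (V=150.9341), down 118.9394 (V=238.5737). Price 154.3817; hedge Δ=-1.0000, bond B=310.8809.
  t=2,j=2: stock 271.8144 → up 358.7950 (V=36.5489), down 206.5789 (V=150.9341). Price 61.9765; hedge Δ=-0.7515, bond B=266.2358.
  t=1,j=0: stock 118.5600 → up 156.4992 (V=154.3817), down 90.1056 (V=220.7753). Price 151.7712; hedge Δ=-1.0000, bond B=270.3312.
  t=1,j=1: stock 205.9200 → up 271.8144 (V=61.9765), down 156.4992 (V=154.3817). Price 78.2853; hedge Δ=-0.8013, bond B=243.2946.
  t=0,j=0: stock 156.0000 → up 205.9200 (V=78.2853), down 118.5600 (V=151.7712). Price 87.4726; hedge Δ=-0.8412, bond B=218.6975.
Each (Δ,B) replicates both successor values, so the strategy is self-financing and V0 is arbitrage-free.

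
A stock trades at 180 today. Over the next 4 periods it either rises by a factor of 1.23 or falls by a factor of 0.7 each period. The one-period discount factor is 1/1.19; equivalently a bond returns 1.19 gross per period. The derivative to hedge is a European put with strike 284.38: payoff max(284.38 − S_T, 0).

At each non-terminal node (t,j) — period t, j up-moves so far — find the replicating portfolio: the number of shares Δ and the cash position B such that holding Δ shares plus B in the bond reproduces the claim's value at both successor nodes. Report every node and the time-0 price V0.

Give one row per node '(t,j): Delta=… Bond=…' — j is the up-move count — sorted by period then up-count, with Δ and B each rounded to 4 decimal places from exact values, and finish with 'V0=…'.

(0,0): Delta=-0.3727 Bond=75.3913
(1,0): Delta=-1.0000 Bond=168.7556
(1,1): Delta=-0.3436 Bond=83.2634
(2,0): Delta=-1.0000 Bond=200.8192
(2,1): Delta=-1.0000 Bond=200.8192
(2,2): Delta=-0.3131 Bond=90.7784
(3,0): Delta=-1.0000 Bond=238.9748
(3,1): Delta=-1.0000 Bond=238.9748
(3,2): Delta=-1.0000 Bond=238.9748
(3,3): Delta=-0.2811 Bond=97.3367
V0=8.3055

Risk-neutral probability p* = (R−d)/(u−d) = (1.19−0.7)/(1.23−0.7) = 0.9245.
Terminal values V(4,·): V(4,0)=241.1620, V(4,1)=208.4398, V(4,2)=150.9422, V(4,3)=49.9108, V(4,4)=0.0000
  t=3,j=0: stock 61.7400 → up 75.9402 (V=208.4398), down 43.2180 (V=241.1620). Price 177.2348; hedge Δ=-1.0000, bond B=238.9748.
  t=3,j=1: stock 108.4860 → up 133.4378 (V=150.9422), down 75.9402 (V=208.4398). Price 130.4888; hedge Δ=-1.0000, bond B=238.9748.
  t=3,j=2: stock 190.6254 → up 234.4692 (V=49.9108), down 133.4378 (V=150.9422). Price 48.3494; hedge Δ=-1.0000, bond B=238.9748.
  t=3,j=3: stock 334.9561 → up 411.9960 (V=0.0000), down 234.4692 (V=49.9108). Price 3.1654; hedge Δ=-0.2811, bond B=97.3367.
  t=2,j=0: stock 88.2000 → up 108.4860 (V=130.4888), down 61.7400 (V=177.2348). Price 112.6192; hedge Δ=-1.0000, bond B=200.8192.
  t=2,j=1: stock 154.9800 → up 190.6254 (V=48.3494), down 108.4860 (V=130.4888). Price 45.8392; hedge Δ=-1.0000, bond B=200.8192.
  t=2,j=2: stock 272.3220 → up 334.9561 (V=3.1654), down 190.6254 (V=48.3494). Price 5.5257; hedge Δ=-0.3131, bond B=90.7784.
  t=1,j=0: stock 126.0000 → up 154.9800 (V=45.8392), down 88.2000 (V=112.6192). Price 42.7556; hedge Δ=-1.0000, bond B=168.7556.
  t=1,j=1: stock 221.4000 → up 272.3220 (V=5.5257), down 154.9800 (V=45.8392). Price 7.2002; hedge Δ=-0.3436, bond B=83.2634.
  t=0,j=0: stock 180.0000 → up 221.4000 (V=7.2002), down 126.0000 (V=42.7556). Price 8.3055; hedge Δ=-0.3727, bond B=75.3913.
Each (Δ,B) replicates both successor values, so the strategy is self-financing and V0 is arbitrage-free.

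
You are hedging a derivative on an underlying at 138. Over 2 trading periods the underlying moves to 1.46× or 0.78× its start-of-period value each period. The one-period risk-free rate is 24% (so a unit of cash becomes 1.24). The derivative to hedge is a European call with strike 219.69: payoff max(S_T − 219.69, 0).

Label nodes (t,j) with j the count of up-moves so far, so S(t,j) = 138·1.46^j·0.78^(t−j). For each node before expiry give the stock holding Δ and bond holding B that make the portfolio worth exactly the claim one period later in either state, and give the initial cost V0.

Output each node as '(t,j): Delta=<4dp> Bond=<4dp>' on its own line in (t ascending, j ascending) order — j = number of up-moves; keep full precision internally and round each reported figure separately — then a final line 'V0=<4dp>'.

(0,0): Delta=0.4329 Bond=-37.5818
(1,0): Delta=0.0000 Bond=0.0000
(1,1): Delta=0.5436 Bond=-68.8890
V0=22.1636

The replicating-portfolio and risk-neutral prices coincide; use p* = (1.24−0.78)/(1.46−0.78) = 0.6765 for the latter.
At expiry t=2: V(2,0)=0.0000, V(2,1)=0.0000, V(2,2)=74.4708
(1,0): S=107.6400. Δ = (V_up−V_dn)/(S_up−S_dn) = (0.0000−0.0000)/(157.1544−83.9592) = 0.0000. V = [p*·0.0000 + (1−p*)·0.0000]/1.24 = 0.0000. B = V − Δ·S = 0.0000.
(1,1): S=201.4800. Δ = (V_up−V_dn)/(S_up−S_dn) = (74.4708−0.0000)/(294.1608−157.1544) = 0.5436. V = [p*·74.4708 + (1−p*)·0.0000]/1.24 = 40.6269. B = V − Δ·S = -68.8890.
(0,0): S=138.0000. Δ = (V_up−V_dn)/(S_up−S_dn) = (40.6269−0.0000)/(201.4800−107.6400) = 0.4329. V = [p*·40.6269 + (1−p*)·0.0000]/1.24 = 22.1636. B = V − Δ·S = -37.5818.
Root portfolio cost Δ·138+B reproduces V0=22.1636.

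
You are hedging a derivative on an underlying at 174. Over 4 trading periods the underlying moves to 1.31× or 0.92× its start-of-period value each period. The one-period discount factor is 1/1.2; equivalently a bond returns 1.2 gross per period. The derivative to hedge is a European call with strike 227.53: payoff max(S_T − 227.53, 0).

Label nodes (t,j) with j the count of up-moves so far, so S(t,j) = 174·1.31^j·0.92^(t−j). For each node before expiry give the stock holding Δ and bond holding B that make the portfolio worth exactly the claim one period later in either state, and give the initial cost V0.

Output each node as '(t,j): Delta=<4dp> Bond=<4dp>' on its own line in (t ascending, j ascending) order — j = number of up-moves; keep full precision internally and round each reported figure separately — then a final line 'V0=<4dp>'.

(0,0): Delta=0.9168 Bond=-93.3772
(1,0): Delta=0.7278 Bond=-81.8066
(1,1): Delta=0.9689 Bond=-123.9350
(2,0): Delta=0.2626 Bond=-29.6457
(2,1): Delta=0.8562 Bond=-125.0874
(2,2): Delta=1.0000 Bond=-158.0069
(3,0): Delta=0.0000 Bond=0.0000
(3,1): Delta=0.3350 Bond=-49.5507
(3,2): Delta=1.0000 Bond=-189.6083
(3,3): Delta=1.0000 Bond=-189.6083
V0=66.1418

Under the risk-neutral measure, an up-move has probability p* = (R−d)/(u−d) = 0.7179 and values discount at R = 1.2.
Terminal payoffs: V(4,0)=0.0000, V(4,1)=0.0000, V(4,2)=25.2062, V(4,3)=132.3444, V(4,4)=284.8999
Node (3,0) S=135.4917: V=(p*·0.0000+(1−p*)·0.0000)/1.2=0.0000; Δ=(0.0000−0.0000)/(177.4941−124.6524)=0.0000; B=V−Δ·S=0.0000
Node (3,1) S=192.9284: V=(p*·25.2062+(1−p*)·0.0000)/1.2=15.0806; Δ=(25.2062−0.0000)/(252.7362−177.4941)=0.3350; B=V−Δ·S=-49.5507
Node (3,2) S=274.7133: V=(p*·132.3444+(1−p*)·25.2062)/1.2=85.1050; Δ=(132.3444−25.2062)/(359.8744−252.7362)=1.0000; B=V−Δ·S=-189.6083
Node (3,3) S=391.1678: V=(p*·284.8999+(1−p*)·132.3444)/1.2=201.5595; Δ=(284.8999−132.3444)/(512.4299−359.8744)=1.0000; B=V−Δ·S=-189.6083
Node (2,0) S=147.2736: V=(p*·15.0806+(1−p*)·0.0000)/1.2=9.0226; Δ=(15.0806−0.0000)/(192.9284−135.4917)=0.2626; B=V−Δ·S=-29.6457
Node (2,1) S=209.7048: V=(p*·85.1050+(1−p*)·15.0806)/1.2=54.4621; Δ=(85.1050−15.0806)/(274.7133−192.9284)=0.8562; B=V−Δ·S=-125.0874
Node (2,2) S=298.6014: V=(p*·201.5595+(1−p*)·85.1050)/1.2=140.5945; Δ=(201.5595−85.1050)/(391.1678−274.7133)=1.0000; B=V−Δ·S=-158.0069
Node (1,0) S=160.0800: V=(p*·54.4621+(1−p*)·9.0226)/1.2=34.7049; Δ=(54.4621−9.0226)/(209.7048−147.2736)=0.7278; B=V−Δ·S=-81.8066
Node (1,1) S=227.9400: V=(p*·140.5945+(1−p*)·54.4621)/1.2=96.9173; Δ=(140.5945−54.4621)/(298.6014−209.7048)=0.9689; B=V−Δ·S=-123.9350
Node (0,0) S=174.0000: V=(p*·96.9173+(1−p*)·34.7049)/1.2=66.1418; Δ=(96.9173−34.7049)/(227.9400−160.0800)=0.9168; B=V−Δ·S=-93.3772
Self-financing check: at every node Δ·S+B equals the discounted successor values.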